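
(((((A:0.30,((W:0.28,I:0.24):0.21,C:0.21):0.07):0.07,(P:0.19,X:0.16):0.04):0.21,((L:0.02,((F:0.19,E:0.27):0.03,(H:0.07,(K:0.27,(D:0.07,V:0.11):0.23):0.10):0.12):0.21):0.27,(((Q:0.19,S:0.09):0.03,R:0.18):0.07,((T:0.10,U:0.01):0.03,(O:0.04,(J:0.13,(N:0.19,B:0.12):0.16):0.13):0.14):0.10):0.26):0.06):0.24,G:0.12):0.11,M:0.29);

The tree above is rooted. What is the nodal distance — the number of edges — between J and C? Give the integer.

10

The MRCA of J and C is the node subtending (((A,((W,I),C)),(P,X)),((L,((F,E),(H,(K,(D,V))))),(((Q,S),R),((T,U),(O,(J,(N,B))))))).
From J up to that node: 6 branches. From C up to the same node: 4 branches. Total: 6 + 4 = 10.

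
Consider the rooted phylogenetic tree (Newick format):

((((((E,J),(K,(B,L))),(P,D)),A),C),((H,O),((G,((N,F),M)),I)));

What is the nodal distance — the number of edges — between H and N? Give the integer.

The MRCA of H and N is the node subtending ((H,O),((G,((N,F),M)),I)).
From H up to that node: 2 branches. From N up to the same node: 5 branches. Total: 2 + 5 = 7.

7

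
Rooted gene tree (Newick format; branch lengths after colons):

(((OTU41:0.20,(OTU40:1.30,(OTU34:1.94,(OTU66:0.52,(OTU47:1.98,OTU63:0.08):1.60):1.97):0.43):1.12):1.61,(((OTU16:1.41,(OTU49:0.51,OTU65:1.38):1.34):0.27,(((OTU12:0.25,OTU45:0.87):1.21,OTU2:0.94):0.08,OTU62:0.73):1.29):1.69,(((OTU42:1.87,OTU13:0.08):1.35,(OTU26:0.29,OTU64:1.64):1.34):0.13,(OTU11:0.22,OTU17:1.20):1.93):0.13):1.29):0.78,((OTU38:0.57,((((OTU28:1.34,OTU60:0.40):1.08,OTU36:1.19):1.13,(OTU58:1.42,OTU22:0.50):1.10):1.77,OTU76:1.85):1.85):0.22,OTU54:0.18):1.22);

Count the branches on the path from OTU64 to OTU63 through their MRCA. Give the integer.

The MRCA of OTU64 and OTU63 is the node subtending ((OTU41,(OTU40,(OTU34,(OTU66,(OTU47,OTU63))))),(((OTU16,(OTU49,OTU65)),(((OTU12,OTU45),OTU2),OTU62)),(((OTU42,OTU13),(OTU26,OTU64)),(OTU11,OTU17)))).
From OTU64 up to that node: 5 branches. From OTU63 up to the same node: 6 branches. Total: 5 + 6 = 11.

11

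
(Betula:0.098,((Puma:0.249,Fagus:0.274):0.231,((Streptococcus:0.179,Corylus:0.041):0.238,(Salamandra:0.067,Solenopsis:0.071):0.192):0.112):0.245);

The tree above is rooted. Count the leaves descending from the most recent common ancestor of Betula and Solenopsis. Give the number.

7

The MRCA of Betula and Solenopsis is the root, so the clade is the entire tree.
That clade contains 7 terminal taxa: Betula, Corylus, Fagus, Puma, Salamandra, Solenopsis, Streptococcus.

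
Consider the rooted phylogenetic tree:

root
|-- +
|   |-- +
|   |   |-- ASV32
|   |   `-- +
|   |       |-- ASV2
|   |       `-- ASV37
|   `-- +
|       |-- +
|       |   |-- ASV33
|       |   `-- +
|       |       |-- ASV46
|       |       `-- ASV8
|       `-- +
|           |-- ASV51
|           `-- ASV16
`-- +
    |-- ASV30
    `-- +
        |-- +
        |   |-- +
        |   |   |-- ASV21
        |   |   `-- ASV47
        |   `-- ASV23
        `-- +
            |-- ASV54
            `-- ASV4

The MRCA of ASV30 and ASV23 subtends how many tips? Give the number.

6

The MRCA of ASV30 and ASV23 is the node subtending (ASV30,(((ASV21,ASV47),ASV23),(ASV54,ASV4))).
That clade contains 6 terminal taxa: ASV21, ASV23, ASV30, ASV4, ASV47, ASV54.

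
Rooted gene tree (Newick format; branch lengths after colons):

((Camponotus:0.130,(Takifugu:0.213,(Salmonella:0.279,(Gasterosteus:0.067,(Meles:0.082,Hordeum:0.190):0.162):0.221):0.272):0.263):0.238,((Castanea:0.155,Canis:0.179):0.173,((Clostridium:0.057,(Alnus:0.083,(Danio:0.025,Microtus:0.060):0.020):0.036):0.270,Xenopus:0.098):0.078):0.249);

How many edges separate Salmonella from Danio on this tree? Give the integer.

10

The MRCA of Salmonella and Danio is the root of the tree.
From Salmonella up to that node: 4 branches. From Danio up to the same node: 6 branches. Total: 4 + 6 = 10.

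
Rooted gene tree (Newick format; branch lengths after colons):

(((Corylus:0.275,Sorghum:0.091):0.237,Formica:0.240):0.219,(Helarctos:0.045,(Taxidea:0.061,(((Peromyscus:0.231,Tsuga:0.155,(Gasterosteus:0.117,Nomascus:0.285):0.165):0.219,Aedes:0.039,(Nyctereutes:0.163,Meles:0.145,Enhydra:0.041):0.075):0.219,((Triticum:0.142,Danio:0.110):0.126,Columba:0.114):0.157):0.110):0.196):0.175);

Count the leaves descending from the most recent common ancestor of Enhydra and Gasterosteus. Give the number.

The MRCA of Enhydra and Gasterosteus is the node subtending ((Peromyscus,Tsuga,(Gasterosteus,Nomascus)),Aedes,(Nyctereutes,Meles,Enhydra)).
That clade contains 8 terminal taxa: Aedes, Enhydra, Gasterosteus, Meles, Nomascus, Nyctereutes, Peromyscus, Tsuga.

8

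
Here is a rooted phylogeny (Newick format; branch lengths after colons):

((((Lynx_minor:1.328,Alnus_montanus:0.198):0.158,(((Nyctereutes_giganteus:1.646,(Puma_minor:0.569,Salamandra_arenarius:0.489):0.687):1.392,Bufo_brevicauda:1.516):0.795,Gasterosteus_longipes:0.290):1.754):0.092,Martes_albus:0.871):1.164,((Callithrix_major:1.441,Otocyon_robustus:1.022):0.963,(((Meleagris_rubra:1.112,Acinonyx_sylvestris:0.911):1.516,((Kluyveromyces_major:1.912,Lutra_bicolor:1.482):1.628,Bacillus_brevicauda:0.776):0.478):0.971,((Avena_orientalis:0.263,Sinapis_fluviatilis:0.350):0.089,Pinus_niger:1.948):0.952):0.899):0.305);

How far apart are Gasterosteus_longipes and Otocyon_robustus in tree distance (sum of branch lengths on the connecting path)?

5.590

The path runs Gasterosteus_longipes → … → MRCA → … → Otocyon_robustus; the MRCA is the root of the tree.
Branch lengths along that path: 0.290 + 1.754 + 0.092 + 1.164 + 0.305 + 0.963 + 1.022 = 5.590.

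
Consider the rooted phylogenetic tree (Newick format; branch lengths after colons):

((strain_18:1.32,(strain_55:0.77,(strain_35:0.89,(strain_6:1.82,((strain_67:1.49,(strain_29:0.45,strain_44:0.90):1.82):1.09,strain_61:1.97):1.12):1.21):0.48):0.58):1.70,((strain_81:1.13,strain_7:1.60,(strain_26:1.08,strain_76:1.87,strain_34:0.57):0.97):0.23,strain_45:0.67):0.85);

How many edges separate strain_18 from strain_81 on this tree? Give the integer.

The MRCA of strain_18 and strain_81 is the root of the tree.
From strain_18 up to that node: 2 branches. From strain_81 up to the same node: 3 branches. Total: 2 + 3 = 5.

5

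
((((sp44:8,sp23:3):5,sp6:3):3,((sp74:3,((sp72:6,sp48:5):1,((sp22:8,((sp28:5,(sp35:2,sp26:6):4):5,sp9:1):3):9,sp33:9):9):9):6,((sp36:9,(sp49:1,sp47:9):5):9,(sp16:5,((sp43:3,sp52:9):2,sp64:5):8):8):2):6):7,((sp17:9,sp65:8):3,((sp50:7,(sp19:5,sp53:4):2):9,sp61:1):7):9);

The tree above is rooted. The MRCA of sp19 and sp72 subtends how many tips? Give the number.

The MRCA of sp19 and sp72 is the root, so the clade is the entire tree.
That clade contains 25 terminal taxa: sp16, sp17, sp19, sp22, sp23, sp26, sp28, sp33, sp35, sp36, sp43, sp44, sp47, sp48, sp49, sp50, sp52, sp53, sp6, sp61, sp64, sp65, sp72, sp74, sp9.

25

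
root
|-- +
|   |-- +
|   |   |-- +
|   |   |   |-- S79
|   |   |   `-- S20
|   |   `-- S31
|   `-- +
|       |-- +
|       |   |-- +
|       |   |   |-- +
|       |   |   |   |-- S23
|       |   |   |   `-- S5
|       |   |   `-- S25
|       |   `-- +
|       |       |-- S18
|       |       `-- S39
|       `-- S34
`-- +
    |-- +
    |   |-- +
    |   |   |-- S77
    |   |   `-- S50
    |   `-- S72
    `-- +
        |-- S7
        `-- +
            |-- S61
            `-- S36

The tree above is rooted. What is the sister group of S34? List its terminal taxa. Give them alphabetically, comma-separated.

S18, S23, S25, S39, S5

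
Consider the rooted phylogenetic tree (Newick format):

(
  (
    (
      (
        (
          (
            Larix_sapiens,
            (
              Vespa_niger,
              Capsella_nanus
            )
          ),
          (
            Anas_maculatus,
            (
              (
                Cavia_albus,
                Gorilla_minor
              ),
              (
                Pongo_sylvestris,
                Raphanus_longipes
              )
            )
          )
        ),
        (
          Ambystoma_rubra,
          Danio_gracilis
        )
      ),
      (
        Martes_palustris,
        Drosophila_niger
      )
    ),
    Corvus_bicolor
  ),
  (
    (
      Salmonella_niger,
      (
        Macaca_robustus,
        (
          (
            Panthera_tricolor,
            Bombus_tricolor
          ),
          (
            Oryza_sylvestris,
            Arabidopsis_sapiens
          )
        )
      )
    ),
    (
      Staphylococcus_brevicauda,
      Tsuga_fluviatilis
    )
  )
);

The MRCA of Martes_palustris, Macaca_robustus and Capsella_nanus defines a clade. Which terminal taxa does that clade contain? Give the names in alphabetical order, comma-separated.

Tracing Martes_palustris: it sits inside (Martes_palustris,Drosophila_niger).
Tracing Macaca_robustus: it sits inside (Macaca_robustus,((Panthera_tricolor,Bombus_tricolor),(Oryza_sylvestris,Arabidopsis_sapiens))).
Tracing Capsella_nanus: it sits inside (Vespa_niger,Capsella_nanus).
The smallest clade enclosing all 3 is the whole tree (their MRCA is the root), so the answer is all 21 tips in alphabetical order.

Ambystoma_rubra, Anas_maculatus, Arabidopsis_sapiens, Bombus_tricolor, Capsella_nanus, Cavia_albus, Corvus_bicolor, Danio_gracilis, Drosophila_niger, Gorilla_minor, Larix_sapiens, Macaca_robustus, Martes_palustris, Oryza_sylvestris, Panthera_tricolor, Pongo_sylvestris, Raphanus_longipes, Salmonella_niger, Staphylococcus_brevicauda, Tsuga_fluviatilis, Vespa_niger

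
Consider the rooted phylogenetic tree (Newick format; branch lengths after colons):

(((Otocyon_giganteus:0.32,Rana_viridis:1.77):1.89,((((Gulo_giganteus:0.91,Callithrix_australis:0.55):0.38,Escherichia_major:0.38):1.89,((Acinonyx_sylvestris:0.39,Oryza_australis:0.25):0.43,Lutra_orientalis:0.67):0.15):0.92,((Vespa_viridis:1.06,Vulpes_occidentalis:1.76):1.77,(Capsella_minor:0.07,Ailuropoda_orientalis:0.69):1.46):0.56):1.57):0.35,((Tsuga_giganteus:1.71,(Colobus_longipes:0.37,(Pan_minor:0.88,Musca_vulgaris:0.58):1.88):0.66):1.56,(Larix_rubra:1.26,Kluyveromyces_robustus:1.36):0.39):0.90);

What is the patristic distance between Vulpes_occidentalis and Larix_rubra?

8.56

The path runs Vulpes_occidentalis → … → MRCA → … → Larix_rubra; the MRCA is the root of the tree.
Branch lengths along that path: 1.76 + 1.77 + 0.56 + 1.57 + 0.35 + 0.90 + 0.39 + 1.26 = 8.56.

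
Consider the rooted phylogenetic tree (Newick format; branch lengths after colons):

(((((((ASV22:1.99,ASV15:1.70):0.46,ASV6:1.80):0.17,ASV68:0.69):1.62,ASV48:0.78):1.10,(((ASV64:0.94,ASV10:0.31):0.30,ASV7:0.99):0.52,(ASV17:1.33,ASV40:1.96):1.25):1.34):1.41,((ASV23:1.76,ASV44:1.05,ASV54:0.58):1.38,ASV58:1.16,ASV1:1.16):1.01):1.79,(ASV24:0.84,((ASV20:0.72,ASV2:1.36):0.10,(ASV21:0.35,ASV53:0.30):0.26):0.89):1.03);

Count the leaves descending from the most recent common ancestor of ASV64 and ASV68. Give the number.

10

The MRCA of ASV64 and ASV68 is the node subtending (((((ASV22,ASV15),ASV6),ASV68),ASV48),(((ASV64,ASV10),ASV7),(ASV17,ASV40))).
That clade contains 10 terminal taxa: ASV10, ASV15, ASV17, ASV22, ASV40, ASV48, ASV6, ASV64, ASV68, ASV7.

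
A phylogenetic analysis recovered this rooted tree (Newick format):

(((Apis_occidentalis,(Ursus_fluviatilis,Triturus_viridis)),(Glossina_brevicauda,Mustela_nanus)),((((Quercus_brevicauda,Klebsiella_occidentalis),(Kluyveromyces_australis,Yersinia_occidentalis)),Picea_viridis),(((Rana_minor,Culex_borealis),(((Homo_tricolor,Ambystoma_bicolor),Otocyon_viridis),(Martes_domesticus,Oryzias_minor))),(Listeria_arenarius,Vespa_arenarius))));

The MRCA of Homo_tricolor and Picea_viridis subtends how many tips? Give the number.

The MRCA of Homo_tricolor and Picea_viridis is the node subtending ((((Quercus_brevicauda,Klebsiella_occidentalis),(Kluyveromyces_australis,Yersinia_occidentalis)),Picea_viridis),(((Rana_minor,Culex_borealis),(((Homo_tricolor,Ambystoma_bicolor),Otocyon_viridis),(Martes_domesticus,Oryzias_minor))),(Listeria_arenarius,Vespa_arenarius))).
That clade contains 14 terminal taxa: Ambystoma_bicolor, Culex_borealis, Homo_tricolor, Klebsiella_occidentalis, Kluyveromyces_australis, Listeria_arenarius, Martes_domesticus, Oryzias_minor, Otocyon_viridis, Picea_viridis, Quercus_brevicauda, Rana_minor, Vespa_arenarius, Yersinia_occidentalis.

14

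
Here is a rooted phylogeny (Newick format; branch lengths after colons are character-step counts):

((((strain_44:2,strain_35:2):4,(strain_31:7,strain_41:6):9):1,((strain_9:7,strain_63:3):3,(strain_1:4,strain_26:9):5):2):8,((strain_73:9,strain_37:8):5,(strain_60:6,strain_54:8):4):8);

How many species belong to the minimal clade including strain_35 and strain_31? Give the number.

4

The MRCA of strain_35 and strain_31 is the node subtending ((strain_44,strain_35),(strain_31,strain_41)).
That clade contains 4 terminal taxa: strain_31, strain_35, strain_41, strain_44.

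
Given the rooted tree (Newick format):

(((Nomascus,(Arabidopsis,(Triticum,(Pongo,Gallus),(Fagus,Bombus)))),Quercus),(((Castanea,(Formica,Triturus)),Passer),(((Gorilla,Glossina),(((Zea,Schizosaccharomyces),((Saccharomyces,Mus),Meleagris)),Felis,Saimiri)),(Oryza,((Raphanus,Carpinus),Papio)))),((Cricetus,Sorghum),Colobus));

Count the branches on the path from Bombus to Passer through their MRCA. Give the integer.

The MRCA of Bombus and Passer is the root of the tree.
From Bombus up to that node: 6 branches. From Passer up to the same node: 3 branches. Total: 6 + 3 = 9.

9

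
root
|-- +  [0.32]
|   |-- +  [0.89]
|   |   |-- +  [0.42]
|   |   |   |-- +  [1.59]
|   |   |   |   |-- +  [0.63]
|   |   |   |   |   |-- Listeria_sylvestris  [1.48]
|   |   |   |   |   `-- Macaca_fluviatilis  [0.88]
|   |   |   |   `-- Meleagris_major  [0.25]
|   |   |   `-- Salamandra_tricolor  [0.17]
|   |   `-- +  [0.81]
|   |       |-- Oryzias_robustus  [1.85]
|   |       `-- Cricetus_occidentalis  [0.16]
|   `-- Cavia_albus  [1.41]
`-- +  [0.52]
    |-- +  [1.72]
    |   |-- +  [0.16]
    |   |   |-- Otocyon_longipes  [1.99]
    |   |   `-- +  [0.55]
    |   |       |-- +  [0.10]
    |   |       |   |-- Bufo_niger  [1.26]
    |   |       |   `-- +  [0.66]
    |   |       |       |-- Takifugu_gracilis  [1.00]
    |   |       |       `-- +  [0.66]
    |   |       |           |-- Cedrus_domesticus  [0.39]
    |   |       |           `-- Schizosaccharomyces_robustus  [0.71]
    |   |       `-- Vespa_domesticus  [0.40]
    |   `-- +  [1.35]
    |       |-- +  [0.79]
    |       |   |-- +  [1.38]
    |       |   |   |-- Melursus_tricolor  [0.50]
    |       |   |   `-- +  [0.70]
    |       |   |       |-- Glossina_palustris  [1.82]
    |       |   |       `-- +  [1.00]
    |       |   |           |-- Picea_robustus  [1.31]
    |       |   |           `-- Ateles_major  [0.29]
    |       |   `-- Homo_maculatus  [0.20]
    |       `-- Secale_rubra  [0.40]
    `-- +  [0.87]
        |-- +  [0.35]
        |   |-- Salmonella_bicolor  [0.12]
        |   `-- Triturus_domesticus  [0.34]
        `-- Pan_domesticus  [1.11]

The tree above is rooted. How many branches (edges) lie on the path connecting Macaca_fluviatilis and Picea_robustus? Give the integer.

14

The MRCA of Macaca_fluviatilis and Picea_robustus is the root of the tree.
From Macaca_fluviatilis up to that node: 6 branches. From Picea_robustus up to the same node: 8 branches. Total: 6 + 8 = 14.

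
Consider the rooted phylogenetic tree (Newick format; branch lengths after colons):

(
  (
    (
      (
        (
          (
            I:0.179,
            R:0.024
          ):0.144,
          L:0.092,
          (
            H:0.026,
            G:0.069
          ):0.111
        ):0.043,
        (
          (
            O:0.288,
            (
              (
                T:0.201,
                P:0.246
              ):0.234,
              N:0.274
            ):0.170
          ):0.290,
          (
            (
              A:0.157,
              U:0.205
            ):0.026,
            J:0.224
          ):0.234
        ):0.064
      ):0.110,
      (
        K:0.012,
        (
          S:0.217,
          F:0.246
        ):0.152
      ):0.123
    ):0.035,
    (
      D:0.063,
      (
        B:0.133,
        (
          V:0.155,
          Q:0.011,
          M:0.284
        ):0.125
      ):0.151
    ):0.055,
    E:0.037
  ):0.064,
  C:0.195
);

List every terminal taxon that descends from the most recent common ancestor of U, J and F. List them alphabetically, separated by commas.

Tracing U: it sits inside (A,U).
Tracing J: it sits inside ((A,U),J).
Tracing F: it sits inside (S,F).
The smallest clade enclosing all 3 is ((((I,R),L,(H,G)),((O,((T,P),N)),((A,U),J))),(K,(S,F))); the answer is its 15 terminal taxa in alphabetical order.

A, F, G, H, I, J, K, L, N, O, P, R, S, T, U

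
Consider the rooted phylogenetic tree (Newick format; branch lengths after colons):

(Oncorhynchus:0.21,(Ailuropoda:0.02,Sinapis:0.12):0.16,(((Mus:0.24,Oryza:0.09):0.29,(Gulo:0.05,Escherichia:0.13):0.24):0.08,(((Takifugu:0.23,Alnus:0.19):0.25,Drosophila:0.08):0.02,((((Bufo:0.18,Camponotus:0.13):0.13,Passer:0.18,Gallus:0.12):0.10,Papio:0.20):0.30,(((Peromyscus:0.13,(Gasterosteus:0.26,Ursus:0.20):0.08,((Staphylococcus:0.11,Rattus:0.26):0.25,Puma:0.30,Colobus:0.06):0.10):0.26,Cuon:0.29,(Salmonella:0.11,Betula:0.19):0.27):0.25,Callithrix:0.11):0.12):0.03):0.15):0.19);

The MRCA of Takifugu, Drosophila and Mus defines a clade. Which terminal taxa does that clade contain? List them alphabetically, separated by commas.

Tracing Takifugu: it sits inside (Takifugu,Alnus).
Tracing Drosophila: it sits inside ((Takifugu,Alnus),Drosophila).
Tracing Mus: it sits inside (Mus,Oryza).
The smallest clade enclosing all 3 is (((Mus,Oryza),(Gulo,Escherichia)),(((Takifugu,Alnus),Drosophila),((((Bufo,Camponotus),Passer,Gallus),Papio),(((Peromyscus,(Gasterosteus,Ursus),((Staphylococcus,Rattus),Puma,Colobus)),Cuon,(Salmonella,Betula)),Callithrix)))); the answer is its 23 terminal taxa in alphabetical order.

Alnus, Betula, Bufo, Callithrix, Camponotus, Colobus, Cuon, Drosophila, Escherichia, Gallus, Gasterosteus, Gulo, Mus, Oryza, Papio, Passer, Peromyscus, Puma, Rattus, Salmonella, Staphylococcus, Takifugu, Ursus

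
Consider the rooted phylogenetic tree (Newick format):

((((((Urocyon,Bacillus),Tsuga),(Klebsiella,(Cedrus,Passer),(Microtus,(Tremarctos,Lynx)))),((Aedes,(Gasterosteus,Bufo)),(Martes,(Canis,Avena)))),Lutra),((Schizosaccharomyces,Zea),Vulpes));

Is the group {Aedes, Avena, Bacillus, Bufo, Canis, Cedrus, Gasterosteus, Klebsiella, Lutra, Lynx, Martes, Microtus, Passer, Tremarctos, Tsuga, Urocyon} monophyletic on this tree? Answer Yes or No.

Yes

The most recent common ancestor of these taxa subtends (((((Urocyon,Bacillus),Tsuga),(Klebsiella,(Cedrus,Passer),(Microtus,(Tremarctos,Lynx)))),((Aedes,(Gasterosteus,Bufo)),(Martes,(Canis,Avena)))),Lutra).
That clade has exactly 16 tips — every listed taxon and nothing else — so the group is monophyletic.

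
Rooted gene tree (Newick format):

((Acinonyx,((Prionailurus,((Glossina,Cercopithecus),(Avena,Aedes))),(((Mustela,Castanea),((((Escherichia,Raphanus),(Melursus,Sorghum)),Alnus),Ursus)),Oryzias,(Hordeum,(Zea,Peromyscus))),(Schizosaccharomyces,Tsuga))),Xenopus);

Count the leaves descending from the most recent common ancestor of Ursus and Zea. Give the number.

12

The MRCA of Ursus and Zea is the node subtending (((Mustela,Castanea),((((Escherichia,Raphanus),(Melursus,Sorghum)),Alnus),Ursus)),Oryzias,(Hordeum,(Zea,Peromyscus))).
That clade contains 12 terminal taxa: Alnus, Castanea, Escherichia, Hordeum, Melursus, Mustela, Oryzias, Peromyscus, Raphanus, Sorghum, Ursus, Zea.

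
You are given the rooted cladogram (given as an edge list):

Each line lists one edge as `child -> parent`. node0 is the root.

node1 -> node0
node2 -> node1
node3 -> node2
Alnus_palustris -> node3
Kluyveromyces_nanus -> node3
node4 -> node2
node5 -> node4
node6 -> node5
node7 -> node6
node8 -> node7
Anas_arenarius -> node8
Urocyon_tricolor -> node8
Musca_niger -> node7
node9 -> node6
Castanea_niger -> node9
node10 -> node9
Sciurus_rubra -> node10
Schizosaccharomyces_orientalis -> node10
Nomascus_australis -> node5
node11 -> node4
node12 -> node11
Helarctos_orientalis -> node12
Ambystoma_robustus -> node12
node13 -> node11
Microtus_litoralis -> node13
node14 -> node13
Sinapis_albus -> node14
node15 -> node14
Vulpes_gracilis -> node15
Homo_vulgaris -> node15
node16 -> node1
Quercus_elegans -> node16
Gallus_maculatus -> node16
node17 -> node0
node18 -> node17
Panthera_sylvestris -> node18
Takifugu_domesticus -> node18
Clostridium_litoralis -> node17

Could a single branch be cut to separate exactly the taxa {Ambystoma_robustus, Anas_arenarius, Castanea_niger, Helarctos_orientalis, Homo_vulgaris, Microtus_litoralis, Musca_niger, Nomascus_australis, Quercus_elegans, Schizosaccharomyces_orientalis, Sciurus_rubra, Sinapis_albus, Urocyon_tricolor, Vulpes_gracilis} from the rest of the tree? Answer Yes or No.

The MRCA of the listed taxa subtends (((Alnus_palustris,Kluyveromyces_nanus),(((((Anas_arenarius,Urocyon_tricolor),Musca_niger),(Castanea_niger,(Sciurus_rubra,Schizosaccharomyces_orientalis))),Nomascus_australis),((Helarctos_orientalis,Ambystoma_robustus),(Microtus_litoralis,(Sinapis_albus,(Vulpes_gracilis,Homo_vulgaris)))))),(Quercus_elegans,Gallus_maculatus)).
That clade also contains Alnus_palustris, Gallus_maculatus, Kluyveromyces_nanus, which are not in the proposed group, so the group is not monophyletic.

No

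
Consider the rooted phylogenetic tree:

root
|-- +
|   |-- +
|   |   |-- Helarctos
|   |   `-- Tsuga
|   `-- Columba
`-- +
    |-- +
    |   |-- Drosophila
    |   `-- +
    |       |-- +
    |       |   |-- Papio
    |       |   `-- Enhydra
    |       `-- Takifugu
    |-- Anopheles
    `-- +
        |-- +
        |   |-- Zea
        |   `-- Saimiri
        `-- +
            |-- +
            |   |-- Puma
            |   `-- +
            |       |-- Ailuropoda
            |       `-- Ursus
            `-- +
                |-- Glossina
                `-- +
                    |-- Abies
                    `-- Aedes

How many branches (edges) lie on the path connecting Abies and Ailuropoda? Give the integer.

The MRCA of Abies and Ailuropoda is the node subtending ((Puma,(Ailuropoda,Ursus)),(Glossina,(Abies,Aedes))).
From Abies up to that node: 3 branches. From Ailuropoda up to the same node: 3 branches. Total: 3 + 3 = 6.

6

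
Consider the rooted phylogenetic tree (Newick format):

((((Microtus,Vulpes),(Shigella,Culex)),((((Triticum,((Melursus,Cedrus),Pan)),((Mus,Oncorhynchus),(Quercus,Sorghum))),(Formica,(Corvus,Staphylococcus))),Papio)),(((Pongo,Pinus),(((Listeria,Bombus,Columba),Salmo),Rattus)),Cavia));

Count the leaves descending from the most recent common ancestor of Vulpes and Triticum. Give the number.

The MRCA of Vulpes and Triticum is the node subtending (((Microtus,Vulpes),(Shigella,Culex)),((((Triticum,((Melursus,Cedrus),Pan)),((Mus,Oncorhynchus),(Quercus,Sorghum))),(Formica,(Corvus,Staphylococcus))),Papio)).
That clade contains 16 terminal taxa: Cedrus, Corvus, Culex, Formica, Melursus, Microtus, Mus, Oncorhynchus, Pan, Papio, Quercus, Shigella, Sorghum, Staphylococcus, Triticum, Vulpes.

16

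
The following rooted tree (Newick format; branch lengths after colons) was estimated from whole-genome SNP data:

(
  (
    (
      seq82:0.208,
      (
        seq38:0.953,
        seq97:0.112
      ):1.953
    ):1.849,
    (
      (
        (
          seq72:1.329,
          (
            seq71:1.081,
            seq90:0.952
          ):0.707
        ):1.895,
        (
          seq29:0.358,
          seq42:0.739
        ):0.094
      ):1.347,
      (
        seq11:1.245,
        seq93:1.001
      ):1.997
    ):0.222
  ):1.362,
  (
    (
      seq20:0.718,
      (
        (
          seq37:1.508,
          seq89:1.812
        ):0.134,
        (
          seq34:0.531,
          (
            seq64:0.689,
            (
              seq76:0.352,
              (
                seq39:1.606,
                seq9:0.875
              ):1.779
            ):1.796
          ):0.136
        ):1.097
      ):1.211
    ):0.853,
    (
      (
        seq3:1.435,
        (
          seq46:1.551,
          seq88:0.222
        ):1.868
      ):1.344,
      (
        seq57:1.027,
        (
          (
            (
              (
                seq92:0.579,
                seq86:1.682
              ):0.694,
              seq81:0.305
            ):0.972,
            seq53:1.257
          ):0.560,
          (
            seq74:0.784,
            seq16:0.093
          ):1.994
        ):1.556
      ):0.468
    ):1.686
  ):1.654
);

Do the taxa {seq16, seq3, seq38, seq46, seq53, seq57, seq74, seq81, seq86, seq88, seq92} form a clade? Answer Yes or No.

No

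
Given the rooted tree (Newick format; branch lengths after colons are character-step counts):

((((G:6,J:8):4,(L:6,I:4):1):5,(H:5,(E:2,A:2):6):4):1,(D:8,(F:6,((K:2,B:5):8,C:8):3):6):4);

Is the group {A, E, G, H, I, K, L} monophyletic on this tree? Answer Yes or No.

No

The MRCA of the listed taxa is the root, so the smallest clade containing them is the whole tree.
That clade also contains B, C, D, F, J, which are not in the proposed group, so the group is not monophyletic.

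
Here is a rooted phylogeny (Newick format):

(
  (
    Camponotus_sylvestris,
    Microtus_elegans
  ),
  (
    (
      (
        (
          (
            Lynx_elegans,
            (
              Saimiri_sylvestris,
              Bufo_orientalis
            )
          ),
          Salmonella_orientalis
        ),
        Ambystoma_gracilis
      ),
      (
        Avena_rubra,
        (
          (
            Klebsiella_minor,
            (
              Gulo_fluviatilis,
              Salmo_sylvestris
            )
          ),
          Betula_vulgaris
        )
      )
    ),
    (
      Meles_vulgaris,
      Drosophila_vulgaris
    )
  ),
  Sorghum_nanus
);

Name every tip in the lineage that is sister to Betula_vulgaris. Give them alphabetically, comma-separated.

Betula_vulgaris attaches to the tree at the node subtending ((Klebsiella_minor,(Gulo_fluviatilis,Salmo_sylvestris)),Betula_vulgaris).
The other lineage descending from that same node — the sister group — is (Klebsiella_minor,(Gulo_fluviatilis,Salmo_sylvestris)); its 3 tips in alphabetical order are the answer.

Gulo_fluviatilis, Klebsiella_minor, Salmo_sylvestris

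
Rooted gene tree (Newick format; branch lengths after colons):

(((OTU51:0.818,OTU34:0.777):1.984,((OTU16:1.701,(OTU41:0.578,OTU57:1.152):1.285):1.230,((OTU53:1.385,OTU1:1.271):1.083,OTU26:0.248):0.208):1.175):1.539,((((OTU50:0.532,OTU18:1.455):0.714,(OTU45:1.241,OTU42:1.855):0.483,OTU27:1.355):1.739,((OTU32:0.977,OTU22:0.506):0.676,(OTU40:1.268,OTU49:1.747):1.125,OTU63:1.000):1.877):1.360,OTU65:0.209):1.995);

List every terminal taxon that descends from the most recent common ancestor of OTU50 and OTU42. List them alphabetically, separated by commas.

OTU18, OTU27, OTU42, OTU45, OTU50

Tracing OTU50: it sits inside (OTU50,OTU18).
Tracing OTU42: it sits inside (OTU45,OTU42).
The smallest clade enclosing both is ((OTU50,OTU18),(OTU45,OTU42),OTU27); the answer is its 5 terminal taxa in alphabetical order.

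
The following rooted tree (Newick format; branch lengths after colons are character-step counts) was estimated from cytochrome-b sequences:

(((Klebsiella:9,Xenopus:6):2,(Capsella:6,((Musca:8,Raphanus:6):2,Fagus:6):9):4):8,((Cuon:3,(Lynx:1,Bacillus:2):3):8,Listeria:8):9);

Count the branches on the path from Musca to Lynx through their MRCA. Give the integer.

9

The MRCA of Musca and Lynx is the root of the tree.
From Musca up to that node: 5 branches. From Lynx up to the same node: 4 branches. Total: 5 + 4 = 9.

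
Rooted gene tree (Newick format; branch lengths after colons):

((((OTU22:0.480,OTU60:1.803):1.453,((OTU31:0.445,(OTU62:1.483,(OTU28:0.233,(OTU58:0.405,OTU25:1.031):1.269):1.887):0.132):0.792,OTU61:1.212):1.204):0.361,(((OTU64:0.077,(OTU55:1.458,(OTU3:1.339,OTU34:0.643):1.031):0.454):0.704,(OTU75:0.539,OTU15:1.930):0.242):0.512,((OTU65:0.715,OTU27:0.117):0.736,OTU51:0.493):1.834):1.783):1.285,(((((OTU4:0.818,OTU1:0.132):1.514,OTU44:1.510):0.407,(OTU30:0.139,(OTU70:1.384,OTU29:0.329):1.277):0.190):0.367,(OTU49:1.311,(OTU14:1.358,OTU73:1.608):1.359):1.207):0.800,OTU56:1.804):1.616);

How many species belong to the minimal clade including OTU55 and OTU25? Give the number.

The MRCA of OTU55 and OTU25 is the node subtending (((OTU22,OTU60),((OTU31,(OTU62,(OTU28,(OTU58,OTU25)))),OTU61)),(((OTU64,(OTU55,(OTU3,OTU34))),(OTU75,OTU15)),((OTU65,OTU27),OTU51))).
That clade contains 17 terminal taxa: OTU15, OTU22, OTU25, OTU27, OTU28, OTU3, OTU31, OTU34, OTU51, OTU55, OTU58, OTU60, OTU61, OTU62, OTU64, OTU65, OTU75.

17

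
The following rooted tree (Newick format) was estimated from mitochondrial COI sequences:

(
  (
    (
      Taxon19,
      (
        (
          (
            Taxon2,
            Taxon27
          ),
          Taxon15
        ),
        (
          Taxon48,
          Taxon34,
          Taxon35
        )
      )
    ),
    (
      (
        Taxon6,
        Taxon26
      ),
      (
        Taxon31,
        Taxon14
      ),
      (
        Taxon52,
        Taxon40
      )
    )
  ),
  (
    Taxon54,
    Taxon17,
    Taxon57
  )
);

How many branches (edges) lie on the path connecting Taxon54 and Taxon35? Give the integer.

7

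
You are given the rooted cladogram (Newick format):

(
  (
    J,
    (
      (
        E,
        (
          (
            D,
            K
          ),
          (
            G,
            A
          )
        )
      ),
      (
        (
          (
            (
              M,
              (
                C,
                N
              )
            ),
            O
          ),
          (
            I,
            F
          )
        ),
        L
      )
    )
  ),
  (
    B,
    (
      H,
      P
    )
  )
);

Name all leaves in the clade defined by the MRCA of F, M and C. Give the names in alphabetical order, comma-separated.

Tracing F: it sits inside (I,F).
Tracing M: it sits inside (M,(C,N)).
Tracing C: it sits inside (C,N).
The smallest clade enclosing all 3 is (((M,(C,N)),O),(I,F)); the answer is its 6 terminal taxa in alphabetical order.

C, F, I, M, N, O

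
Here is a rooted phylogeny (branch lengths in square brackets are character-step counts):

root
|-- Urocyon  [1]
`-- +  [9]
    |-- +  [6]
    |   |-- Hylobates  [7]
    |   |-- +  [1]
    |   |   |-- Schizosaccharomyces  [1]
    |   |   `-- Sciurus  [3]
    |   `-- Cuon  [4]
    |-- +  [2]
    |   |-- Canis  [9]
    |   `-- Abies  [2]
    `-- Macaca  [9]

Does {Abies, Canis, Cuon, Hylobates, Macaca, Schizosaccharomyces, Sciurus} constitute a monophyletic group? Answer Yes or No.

The most recent common ancestor of these taxa subtends ((Hylobates,(Schizosaccharomyces,Sciurus),Cuon),(Canis,Abies),Macaca).
That clade has exactly 7 tips — every listed taxon and nothing else — so the group is monophyletic.

Yes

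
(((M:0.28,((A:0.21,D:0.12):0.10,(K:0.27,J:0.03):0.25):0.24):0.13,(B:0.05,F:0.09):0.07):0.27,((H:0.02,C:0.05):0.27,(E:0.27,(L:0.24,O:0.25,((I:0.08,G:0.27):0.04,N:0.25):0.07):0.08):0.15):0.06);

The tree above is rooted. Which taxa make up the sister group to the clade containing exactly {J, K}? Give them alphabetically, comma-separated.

The clade containing exactly {J, K} attaches to the tree at the node subtending ((A,D),(K,J)).
The other lineage descending from that same node — the sister group — is (A,D); its 2 tips in alphabetical order are the answer.

A, D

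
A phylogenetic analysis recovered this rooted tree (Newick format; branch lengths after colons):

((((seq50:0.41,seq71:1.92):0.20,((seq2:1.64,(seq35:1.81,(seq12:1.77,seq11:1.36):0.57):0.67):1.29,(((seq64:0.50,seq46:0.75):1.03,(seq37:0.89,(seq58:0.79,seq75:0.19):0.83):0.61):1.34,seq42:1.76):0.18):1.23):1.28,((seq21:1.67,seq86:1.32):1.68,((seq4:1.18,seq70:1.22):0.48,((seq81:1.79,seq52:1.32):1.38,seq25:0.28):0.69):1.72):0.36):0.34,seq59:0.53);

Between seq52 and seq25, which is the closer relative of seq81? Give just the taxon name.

The MRCA of seq81 and seq52 subtends (seq81,seq52) (2 taxa).
The MRCA of seq81 and seq25 subtends ((seq81,seq52),seq25) (3 taxa).
The first is nested inside the second, so seq81 shares a more recent common ancestor with seq52.

seq52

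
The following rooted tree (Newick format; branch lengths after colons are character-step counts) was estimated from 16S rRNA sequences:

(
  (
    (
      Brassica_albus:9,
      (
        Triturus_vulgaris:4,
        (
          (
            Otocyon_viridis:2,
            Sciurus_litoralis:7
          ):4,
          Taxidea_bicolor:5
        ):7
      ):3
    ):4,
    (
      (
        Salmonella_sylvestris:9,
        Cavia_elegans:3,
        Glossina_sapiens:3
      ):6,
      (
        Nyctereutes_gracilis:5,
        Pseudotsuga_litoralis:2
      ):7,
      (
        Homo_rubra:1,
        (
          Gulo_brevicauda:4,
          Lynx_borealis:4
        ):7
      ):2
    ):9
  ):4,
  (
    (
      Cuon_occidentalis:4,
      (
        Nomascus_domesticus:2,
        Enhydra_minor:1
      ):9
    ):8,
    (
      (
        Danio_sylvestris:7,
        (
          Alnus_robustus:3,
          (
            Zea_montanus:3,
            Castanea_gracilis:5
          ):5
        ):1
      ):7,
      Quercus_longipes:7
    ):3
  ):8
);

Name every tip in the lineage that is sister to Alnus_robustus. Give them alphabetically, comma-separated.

Castanea_gracilis, Zea_montanus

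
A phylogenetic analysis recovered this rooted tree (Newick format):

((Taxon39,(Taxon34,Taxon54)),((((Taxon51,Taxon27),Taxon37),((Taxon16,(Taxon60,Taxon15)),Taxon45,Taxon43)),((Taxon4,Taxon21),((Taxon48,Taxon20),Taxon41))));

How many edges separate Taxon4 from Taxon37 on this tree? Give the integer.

The MRCA of Taxon4 and Taxon37 is the node subtending ((((Taxon51,Taxon27),Taxon37),((Taxon16,(Taxon60,Taxon15)),Taxon45,Taxon43)),((Taxon4,Taxon21),((Taxon48,Taxon20),Taxon41))).
From Taxon4 up to that node: 3 branches. From Taxon37 up to the same node: 3 branches. Total: 3 + 3 = 6.

6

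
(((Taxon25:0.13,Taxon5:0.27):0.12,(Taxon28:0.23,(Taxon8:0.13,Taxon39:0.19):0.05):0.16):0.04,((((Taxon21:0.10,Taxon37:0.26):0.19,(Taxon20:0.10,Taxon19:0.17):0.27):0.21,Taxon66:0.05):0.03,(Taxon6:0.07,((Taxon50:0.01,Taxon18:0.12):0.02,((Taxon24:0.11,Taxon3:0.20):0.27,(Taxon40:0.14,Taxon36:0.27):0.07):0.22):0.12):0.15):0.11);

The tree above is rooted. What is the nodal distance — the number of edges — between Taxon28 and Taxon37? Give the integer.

The MRCA of Taxon28 and Taxon37 is the root of the tree.
From Taxon28 up to that node: 3 branches. From Taxon37 up to the same node: 5 branches. Total: 3 + 5 = 8.

8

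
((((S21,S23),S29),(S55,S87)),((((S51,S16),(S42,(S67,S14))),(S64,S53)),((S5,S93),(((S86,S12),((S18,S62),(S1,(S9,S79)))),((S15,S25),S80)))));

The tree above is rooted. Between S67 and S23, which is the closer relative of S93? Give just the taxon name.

S67

The MRCA of S93 and S67 subtends ((((S51,S16),(S42,(S67,S14))),(S64,S53)),((S5,S93),(((S86,S12),((S18,S62),(S1,(S9,S79)))),((S15,S25),S80)))) (19 taxa).
The MRCA of S93 and S23 is the root, subtending the entire tree (24 taxa).
The first is nested inside the second, so S93 shares a more recent common ancestor with S67.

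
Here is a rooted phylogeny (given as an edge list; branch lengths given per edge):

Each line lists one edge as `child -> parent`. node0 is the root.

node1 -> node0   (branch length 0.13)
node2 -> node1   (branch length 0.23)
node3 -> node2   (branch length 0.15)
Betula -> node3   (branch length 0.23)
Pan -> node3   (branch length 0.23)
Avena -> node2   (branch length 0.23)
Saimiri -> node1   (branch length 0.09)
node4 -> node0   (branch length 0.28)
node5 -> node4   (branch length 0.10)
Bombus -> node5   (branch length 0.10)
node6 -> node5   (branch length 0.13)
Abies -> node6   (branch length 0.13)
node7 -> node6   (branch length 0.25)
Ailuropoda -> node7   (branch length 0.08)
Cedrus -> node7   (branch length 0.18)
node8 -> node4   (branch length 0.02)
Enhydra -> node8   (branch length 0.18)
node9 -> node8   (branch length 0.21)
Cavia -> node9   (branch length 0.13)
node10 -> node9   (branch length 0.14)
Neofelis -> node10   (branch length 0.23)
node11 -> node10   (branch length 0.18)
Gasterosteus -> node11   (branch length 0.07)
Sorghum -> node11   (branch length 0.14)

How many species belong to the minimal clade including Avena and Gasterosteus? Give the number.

13

The MRCA of Avena and Gasterosteus is the root, so the clade is the entire tree.
That clade contains 13 terminal taxa: Abies, Ailuropoda, Avena, Betula, Bombus, Cavia, Cedrus, Enhydra, Gasterosteus, Neofelis, Pan, Saimiri, Sorghum.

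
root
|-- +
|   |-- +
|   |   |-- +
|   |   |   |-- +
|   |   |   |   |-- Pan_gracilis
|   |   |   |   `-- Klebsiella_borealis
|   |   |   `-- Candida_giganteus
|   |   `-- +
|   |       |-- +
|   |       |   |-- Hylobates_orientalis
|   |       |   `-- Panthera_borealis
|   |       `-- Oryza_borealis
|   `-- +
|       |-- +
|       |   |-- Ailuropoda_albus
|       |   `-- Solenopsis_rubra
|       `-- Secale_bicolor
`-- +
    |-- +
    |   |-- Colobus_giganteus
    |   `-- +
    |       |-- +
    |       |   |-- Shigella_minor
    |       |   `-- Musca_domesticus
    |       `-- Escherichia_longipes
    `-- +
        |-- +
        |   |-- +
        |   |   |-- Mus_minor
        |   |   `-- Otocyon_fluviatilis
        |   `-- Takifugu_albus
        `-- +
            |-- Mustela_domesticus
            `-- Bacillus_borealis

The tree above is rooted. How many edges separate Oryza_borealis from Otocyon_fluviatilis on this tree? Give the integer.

The MRCA of Oryza_borealis and Otocyon_fluviatilis is the root of the tree.
From Oryza_borealis up to that node: 4 branches. From Otocyon_fluviatilis up to the same node: 5 branches. Total: 4 + 5 = 9.

9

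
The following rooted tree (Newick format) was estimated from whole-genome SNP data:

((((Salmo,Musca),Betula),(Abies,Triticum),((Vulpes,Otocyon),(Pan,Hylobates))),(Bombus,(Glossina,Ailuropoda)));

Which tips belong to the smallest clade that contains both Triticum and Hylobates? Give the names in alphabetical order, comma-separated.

Abies, Betula, Hylobates, Musca, Otocyon, Pan, Salmo, Triticum, Vulpes

Tracing Triticum: it sits inside (Abies,Triticum).
Tracing Hylobates: it sits inside (Pan,Hylobates).
The smallest clade enclosing both is (((Salmo,Musca),Betula),(Abies,Triticum),((Vulpes,Otocyon),(Pan,Hylobates))); the answer is its 9 terminal taxa in alphabetical order.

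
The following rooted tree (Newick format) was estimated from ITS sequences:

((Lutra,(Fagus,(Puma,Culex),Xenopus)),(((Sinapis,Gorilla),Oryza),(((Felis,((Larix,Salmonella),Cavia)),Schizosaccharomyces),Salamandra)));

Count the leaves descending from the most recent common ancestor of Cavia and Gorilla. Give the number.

9

The MRCA of Cavia and Gorilla is the node subtending (((Sinapis,Gorilla),Oryza),(((Felis,((Larix,Salmonella),Cavia)),Schizosaccharomyces),Salamandra)).
That clade contains 9 terminal taxa: Cavia, Felis, Gorilla, Larix, Oryza, Salamandra, Salmonella, Schizosaccharomyces, Sinapis.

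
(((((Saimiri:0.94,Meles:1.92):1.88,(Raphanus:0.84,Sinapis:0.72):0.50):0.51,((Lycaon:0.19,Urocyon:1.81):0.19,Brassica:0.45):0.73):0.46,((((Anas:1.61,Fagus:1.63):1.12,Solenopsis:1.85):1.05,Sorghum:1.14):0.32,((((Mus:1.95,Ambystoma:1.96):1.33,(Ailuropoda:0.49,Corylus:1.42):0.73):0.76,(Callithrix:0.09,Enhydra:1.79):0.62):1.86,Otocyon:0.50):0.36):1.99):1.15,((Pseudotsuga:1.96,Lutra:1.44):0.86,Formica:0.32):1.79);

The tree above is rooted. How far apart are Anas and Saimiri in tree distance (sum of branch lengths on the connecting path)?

The path runs Anas → … → MRCA → … → Saimiri; the MRCA is the node subtending ((((Saimiri,Meles),(Raphanus,Sinapis)),((Lycaon,Urocyon),Brassica)),((((Anas,Fagus),Solenopsis),Sorghum),((((Mus,Ambystoma),(Ailuropoda,Corylus)),(Callithrix,Enhydra)),Otocyon))).
Branch lengths along that path: 1.61 + 1.12 + 1.05 + 0.32 + 1.99 + 0.46 + 0.51 + 1.88 + 0.94 = 9.88.

9.88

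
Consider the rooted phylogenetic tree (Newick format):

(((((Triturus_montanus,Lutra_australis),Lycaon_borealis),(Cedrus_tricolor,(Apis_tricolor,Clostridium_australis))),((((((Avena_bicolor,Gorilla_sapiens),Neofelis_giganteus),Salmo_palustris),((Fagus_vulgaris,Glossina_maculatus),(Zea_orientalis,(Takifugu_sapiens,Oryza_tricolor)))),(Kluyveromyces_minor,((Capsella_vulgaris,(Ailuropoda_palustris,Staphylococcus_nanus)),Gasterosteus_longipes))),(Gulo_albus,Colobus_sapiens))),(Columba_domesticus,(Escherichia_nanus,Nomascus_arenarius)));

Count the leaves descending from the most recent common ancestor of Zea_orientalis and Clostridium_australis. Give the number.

The MRCA of Zea_orientalis and Clostridium_australis is the node subtending ((((Triturus_montanus,Lutra_australis),Lycaon_borealis),(Cedrus_tricolor,(Apis_tricolor,Clostridium_australis))),((((((Avena_bicolor,Gorilla_sapiens),Neofelis_giganteus),Salmo_palustris),((Fagus_vulgaris,Glossina_maculatus),(Zea_orientalis,(Takifugu_sapiens,Oryza_tricolor)))),(Kluyveromyces_minor,((Capsella_vulgaris,(Ailuropoda_palustris,Staphylococcus_nanus)),Gasterosteus_longipes))),(Gulo_albus,Colobus_sapiens))).
That clade contains 22 terminal taxa: Ailuropoda_palustris, Apis_tricolor, Avena_bicolor, Capsella_vulgaris, Cedrus_tricolor, Clostridium_australis, Colobus_sapiens, Fagus_vulgaris, Gasterosteus_longipes, Glossina_maculatus, Gorilla_sapiens, Gulo_albus, Kluyveromyces_minor, Lutra_australis, Lycaon_borealis, Neofelis_giganteus, Oryza_tricolor, Salmo_palustris, Staphylococcus_nanus, Takifugu_sapiens, Triturus_montanus, Zea_orientalis.

22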